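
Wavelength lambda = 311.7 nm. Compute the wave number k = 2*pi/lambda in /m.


k = 2 * pi / lambda
= 6.2832 / (311.7e-9)
= 6.2832 / 3.1170e-07
= 2.0158e+07 /m

2.0158e+07


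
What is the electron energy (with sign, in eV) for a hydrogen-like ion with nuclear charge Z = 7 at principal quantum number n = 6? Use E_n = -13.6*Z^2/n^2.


E_n = -13.6 * Z^2 / n^2
= -13.6 * 7^2 / 6^2
= -13.6 * 49 / 36
= -18.5111 eV

-18.5111


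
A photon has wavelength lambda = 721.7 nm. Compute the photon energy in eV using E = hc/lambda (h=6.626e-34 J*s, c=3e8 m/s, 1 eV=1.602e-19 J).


E = hc / lambda
= (6.626e-34)(3e8) / (721.7e-9)
= 1.9878e-25 / 7.2170e-07
= 2.7543e-19 J
Converting to eV: 2.7543e-19 / 1.602e-19
= 1.7193 eV

1.7193


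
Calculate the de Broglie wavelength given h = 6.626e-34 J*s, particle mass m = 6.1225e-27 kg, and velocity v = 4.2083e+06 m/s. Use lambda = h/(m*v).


lambda = h / (m * v)
= 6.626e-34 / (6.1225e-27 * 4.2083e+06)
= 6.626e-34 / 2.5765e-20
= 2.5717e-14 m

2.5717e-14


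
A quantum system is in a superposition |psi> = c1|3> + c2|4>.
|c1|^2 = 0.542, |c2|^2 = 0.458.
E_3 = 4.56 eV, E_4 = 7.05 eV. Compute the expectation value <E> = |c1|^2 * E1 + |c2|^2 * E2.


<E> = |c1|^2 * E1 + |c2|^2 * E2
= 0.542 * 4.56 + 0.458 * 7.05
= 2.4715 + 3.2289
= 5.7004 eV

5.7004


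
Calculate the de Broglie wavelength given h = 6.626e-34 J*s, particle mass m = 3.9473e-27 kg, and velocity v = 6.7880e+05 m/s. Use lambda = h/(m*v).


lambda = h / (m * v)
= 6.626e-34 / (3.9473e-27 * 6.7880e+05)
= 6.626e-34 / 2.6794e-21
= 2.4729e-13 m

2.4729e-13


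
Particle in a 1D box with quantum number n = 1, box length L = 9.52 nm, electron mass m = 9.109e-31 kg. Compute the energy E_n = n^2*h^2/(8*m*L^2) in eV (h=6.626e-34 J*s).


E = n^2 * h^2 / (8 * m * L^2)
= 1^2 * (6.626e-34)^2 / (8 * 9.109e-31 * (9.52e-9)^2)
= 1 * 4.3904e-67 / (8 * 9.109e-31 * 9.0630e-17)
= 6.6477e-22 J
= 0.0041 eV

0.0041


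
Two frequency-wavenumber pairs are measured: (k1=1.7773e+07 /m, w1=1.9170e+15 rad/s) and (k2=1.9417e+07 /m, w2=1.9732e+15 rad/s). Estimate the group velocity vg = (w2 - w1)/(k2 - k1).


vg = (w2 - w1) / (k2 - k1)
= (1.9732e+15 - 1.9170e+15) / (1.9417e+07 - 1.7773e+07)
= 5.6200e+13 / 1.6440e+06
= 3.4185e+07 m/s

3.4185e+07


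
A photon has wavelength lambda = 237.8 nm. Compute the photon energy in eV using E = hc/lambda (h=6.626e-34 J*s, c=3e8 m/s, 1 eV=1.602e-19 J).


E = hc / lambda
= (6.626e-34)(3e8) / (237.8e-9)
= 1.9878e-25 / 2.3780e-07
= 8.3591e-19 J
Converting to eV: 8.3591e-19 / 1.602e-19
= 5.2179 eV

5.2179


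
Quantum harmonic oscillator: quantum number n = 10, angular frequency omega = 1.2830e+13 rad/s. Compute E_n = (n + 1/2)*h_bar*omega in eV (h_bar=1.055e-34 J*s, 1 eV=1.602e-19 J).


E = (n + 1/2) * h_bar * omega
= (10 + 0.5) * 1.055e-34 * 1.2830e+13
= 10.5 * 1.3536e-21
= 1.4212e-20 J
= 0.0887 eV

0.0887


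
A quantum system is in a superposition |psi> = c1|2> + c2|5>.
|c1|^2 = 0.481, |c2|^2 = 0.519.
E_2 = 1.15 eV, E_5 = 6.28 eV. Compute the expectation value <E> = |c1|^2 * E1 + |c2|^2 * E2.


<E> = |c1|^2 * E1 + |c2|^2 * E2
= 0.481 * 1.15 + 0.519 * 6.28
= 0.5531 + 3.2593
= 3.8125 eV

3.8125


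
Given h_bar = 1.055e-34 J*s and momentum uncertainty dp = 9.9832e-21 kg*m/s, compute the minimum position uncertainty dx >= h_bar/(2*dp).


dx = h_bar / (2 * dp)
= 1.055e-34 / (2 * 9.9832e-21)
= 1.055e-34 / 1.9966e-20
= 5.2839e-15 m

5.2839e-15


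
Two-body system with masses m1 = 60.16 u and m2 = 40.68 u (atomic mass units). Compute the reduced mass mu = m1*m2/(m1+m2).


mu = m1 * m2 / (m1 + m2)
= 60.16 * 40.68 / (60.16 + 40.68)
= 2447.3088 / 100.84
= 24.2692 u

24.2692


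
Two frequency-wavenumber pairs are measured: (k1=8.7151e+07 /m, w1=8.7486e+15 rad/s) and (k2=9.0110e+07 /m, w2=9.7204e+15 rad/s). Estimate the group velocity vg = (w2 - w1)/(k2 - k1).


vg = (w2 - w1) / (k2 - k1)
= (9.7204e+15 - 8.7486e+15) / (9.0110e+07 - 8.7151e+07)
= 9.7180e+14 / 2.9590e+06
= 3.2842e+08 m/s

3.2842e+08


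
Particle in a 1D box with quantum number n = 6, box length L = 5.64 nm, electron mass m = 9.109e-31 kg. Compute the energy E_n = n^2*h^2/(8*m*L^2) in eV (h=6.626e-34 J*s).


E = n^2 * h^2 / (8 * m * L^2)
= 6^2 * (6.626e-34)^2 / (8 * 9.109e-31 * (5.64e-9)^2)
= 36 * 4.3904e-67 / (8 * 9.109e-31 * 3.1810e-17)
= 6.8185e-20 J
= 0.4256 eV

0.4256


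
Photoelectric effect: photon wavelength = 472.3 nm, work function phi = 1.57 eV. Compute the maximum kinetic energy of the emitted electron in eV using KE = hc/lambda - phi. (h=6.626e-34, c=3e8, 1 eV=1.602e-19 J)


E_photon = hc / lambda
= (6.626e-34)(3e8) / (472.3e-9)
= 4.2088e-19 J
= 2.6272 eV
KE = E_photon - phi
= 2.6272 - 1.57
= 1.0572 eV

1.0572


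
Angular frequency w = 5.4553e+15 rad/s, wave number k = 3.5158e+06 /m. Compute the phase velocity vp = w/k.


vp = w / k
= 5.4553e+15 / 3.5158e+06
= 1.5517e+09 m/s

1.5517e+09


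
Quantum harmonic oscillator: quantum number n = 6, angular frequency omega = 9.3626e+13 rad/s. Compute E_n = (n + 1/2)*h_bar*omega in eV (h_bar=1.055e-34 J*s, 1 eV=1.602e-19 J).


E = (n + 1/2) * h_bar * omega
= (6 + 0.5) * 1.055e-34 * 9.3626e+13
= 6.5 * 9.8775e-21
= 6.4204e-20 J
= 0.4008 eV

0.4008


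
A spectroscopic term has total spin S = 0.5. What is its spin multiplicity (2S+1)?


Spin multiplicity = 2S + 1
= 2 * 0.5 + 1
= 1.0 + 1
= 2

2


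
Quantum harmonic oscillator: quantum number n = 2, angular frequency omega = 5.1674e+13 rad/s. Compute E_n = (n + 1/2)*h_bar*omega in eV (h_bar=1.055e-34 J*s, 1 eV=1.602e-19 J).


E = (n + 1/2) * h_bar * omega
= (2 + 0.5) * 1.055e-34 * 5.1674e+13
= 2.5 * 5.4516e-21
= 1.3629e-20 J
= 0.0851 eV

0.0851


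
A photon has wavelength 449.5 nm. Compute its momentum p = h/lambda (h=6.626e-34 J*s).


p = h / lambda
= 6.626e-34 / (449.5e-9)
= 6.626e-34 / 4.4950e-07
= 1.4741e-27 kg*m/s

1.4741e-27


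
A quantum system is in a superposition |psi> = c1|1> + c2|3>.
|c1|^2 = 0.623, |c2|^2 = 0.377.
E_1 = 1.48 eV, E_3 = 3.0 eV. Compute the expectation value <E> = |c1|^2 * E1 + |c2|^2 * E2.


<E> = |c1|^2 * E1 + |c2|^2 * E2
= 0.623 * 1.48 + 0.377 * 3.0
= 0.922 + 1.131
= 2.053 eV

2.053


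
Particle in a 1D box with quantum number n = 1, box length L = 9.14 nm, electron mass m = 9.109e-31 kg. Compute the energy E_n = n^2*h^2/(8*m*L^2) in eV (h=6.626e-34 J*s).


E = n^2 * h^2 / (8 * m * L^2)
= 1^2 * (6.626e-34)^2 / (8 * 9.109e-31 * (9.14e-9)^2)
= 1 * 4.3904e-67 / (8 * 9.109e-31 * 8.3540e-17)
= 7.2119e-22 J
= 0.0045 eV

0.0045


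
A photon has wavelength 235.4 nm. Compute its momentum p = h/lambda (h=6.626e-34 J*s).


p = h / lambda
= 6.626e-34 / (235.4e-9)
= 6.626e-34 / 2.3540e-07
= 2.8148e-27 kg*m/s

2.8148e-27


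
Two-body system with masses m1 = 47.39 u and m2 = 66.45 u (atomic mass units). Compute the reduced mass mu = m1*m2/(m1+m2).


mu = m1 * m2 / (m1 + m2)
= 47.39 * 66.45 / (47.39 + 66.45)
= 3149.0655 / 113.84
= 27.6622 u

27.6622


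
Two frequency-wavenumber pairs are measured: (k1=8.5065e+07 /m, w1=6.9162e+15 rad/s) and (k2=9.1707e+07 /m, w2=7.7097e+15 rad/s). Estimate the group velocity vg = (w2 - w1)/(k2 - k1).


vg = (w2 - w1) / (k2 - k1)
= (7.7097e+15 - 6.9162e+15) / (9.1707e+07 - 8.5065e+07)
= 7.9350e+14 / 6.6420e+06
= 1.1947e+08 m/s

1.1947e+08


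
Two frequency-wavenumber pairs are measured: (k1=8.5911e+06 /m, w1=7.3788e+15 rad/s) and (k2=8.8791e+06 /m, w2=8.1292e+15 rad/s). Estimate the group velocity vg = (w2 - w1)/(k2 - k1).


vg = (w2 - w1) / (k2 - k1)
= (8.1292e+15 - 7.3788e+15) / (8.8791e+06 - 8.5911e+06)
= 7.5040e+14 / 2.8800e+05
= 2.6056e+09 m/s

2.6056e+09


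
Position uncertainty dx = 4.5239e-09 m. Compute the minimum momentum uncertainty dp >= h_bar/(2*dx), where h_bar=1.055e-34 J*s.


dp = h_bar / (2 * dx)
= 1.055e-34 / (2 * 4.5239e-09)
= 1.055e-34 / 9.0478e-09
= 1.1660e-26 kg*m/s

1.1660e-26


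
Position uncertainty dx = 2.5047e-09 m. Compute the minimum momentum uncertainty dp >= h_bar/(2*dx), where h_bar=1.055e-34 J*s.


dp = h_bar / (2 * dx)
= 1.055e-34 / (2 * 2.5047e-09)
= 1.055e-34 / 5.0094e-09
= 2.1060e-26 kg*m/s

2.1060e-26


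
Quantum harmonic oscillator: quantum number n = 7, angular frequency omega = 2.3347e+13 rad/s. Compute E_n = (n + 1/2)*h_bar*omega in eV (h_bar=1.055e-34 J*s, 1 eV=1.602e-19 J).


E = (n + 1/2) * h_bar * omega
= (7 + 0.5) * 1.055e-34 * 2.3347e+13
= 7.5 * 2.4631e-21
= 1.8473e-20 J
= 0.1153 eV

0.1153


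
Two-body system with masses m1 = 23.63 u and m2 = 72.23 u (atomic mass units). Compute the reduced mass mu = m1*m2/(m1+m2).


mu = m1 * m2 / (m1 + m2)
= 23.63 * 72.23 / (23.63 + 72.23)
= 1706.7949 / 95.86
= 17.8051 u

17.8051


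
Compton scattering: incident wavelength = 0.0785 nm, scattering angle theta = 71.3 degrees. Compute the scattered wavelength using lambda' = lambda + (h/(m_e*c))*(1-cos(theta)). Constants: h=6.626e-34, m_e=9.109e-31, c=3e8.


Compton wavelength: h/(m_e*c) = 2.4247e-12 m
d_lambda = 2.4247e-12 * (1 - cos(71.3 deg))
= 2.4247e-12 * 0.679387
= 1.6473e-12 m = 0.001647 nm
lambda' = 0.0785 + 0.001647
= 0.080147 nm

0.080147


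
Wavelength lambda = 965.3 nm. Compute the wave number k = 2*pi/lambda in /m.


k = 2 * pi / lambda
= 6.2832 / (965.3e-9)
= 6.2832 / 9.6530e-07
= 6.5090e+06 /m

6.5090e+06


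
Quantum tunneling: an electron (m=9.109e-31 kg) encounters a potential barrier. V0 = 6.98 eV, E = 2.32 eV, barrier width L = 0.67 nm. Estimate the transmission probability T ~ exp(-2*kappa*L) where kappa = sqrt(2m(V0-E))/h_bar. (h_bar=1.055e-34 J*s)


V0 - E = 4.66 eV = 7.4653e-19 J
kappa = sqrt(2 * m * (V0-E)) / h_bar
= sqrt(2 * 9.109e-31 * 7.4653e-19) / 1.055e-34
= 1.1054e+10 /m
2*kappa*L = 2 * 1.1054e+10 * 0.67e-9
= 14.8125
T = exp(-14.8125) = 3.690070e-07

3.690070e-07


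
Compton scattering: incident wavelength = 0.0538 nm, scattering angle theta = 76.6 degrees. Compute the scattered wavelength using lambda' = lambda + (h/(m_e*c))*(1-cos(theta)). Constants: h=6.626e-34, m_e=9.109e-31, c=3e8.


Compton wavelength: h/(m_e*c) = 2.4247e-12 m
d_lambda = 2.4247e-12 * (1 - cos(76.6 deg))
= 2.4247e-12 * 0.768252
= 1.8628e-12 m = 0.001863 nm
lambda' = 0.0538 + 0.001863
= 0.055663 nm

0.055663


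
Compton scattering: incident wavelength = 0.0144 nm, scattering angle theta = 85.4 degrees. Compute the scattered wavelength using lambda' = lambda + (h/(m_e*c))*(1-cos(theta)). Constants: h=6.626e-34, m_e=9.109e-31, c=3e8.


Compton wavelength: h/(m_e*c) = 2.4247e-12 m
d_lambda = 2.4247e-12 * (1 - cos(85.4 deg))
= 2.4247e-12 * 0.919801
= 2.2302e-12 m = 0.00223 nm
lambda' = 0.0144 + 0.00223
= 0.01663 nm

0.01663


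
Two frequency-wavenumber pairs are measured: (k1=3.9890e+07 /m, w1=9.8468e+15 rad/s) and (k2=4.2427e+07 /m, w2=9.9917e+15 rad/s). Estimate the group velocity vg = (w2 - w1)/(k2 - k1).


vg = (w2 - w1) / (k2 - k1)
= (9.9917e+15 - 9.8468e+15) / (4.2427e+07 - 3.9890e+07)
= 1.4490e+14 / 2.5370e+06
= 5.7115e+07 m/s

5.7115e+07


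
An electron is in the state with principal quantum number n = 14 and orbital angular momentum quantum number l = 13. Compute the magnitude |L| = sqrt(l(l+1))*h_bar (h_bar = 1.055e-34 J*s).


L = sqrt(l*(l+1)) * h_bar
= sqrt(13 * 14) * 1.055e-34
= sqrt(182) * 1.055e-34
= 13.4907 * 1.055e-34
= 1.4233e-33 J*s

1.4233e-33


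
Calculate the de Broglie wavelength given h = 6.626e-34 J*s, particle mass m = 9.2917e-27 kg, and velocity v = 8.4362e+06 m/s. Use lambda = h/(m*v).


lambda = h / (m * v)
= 6.626e-34 / (9.2917e-27 * 8.4362e+06)
= 6.626e-34 / 7.8387e-20
= 8.4530e-15 m

8.4530e-15


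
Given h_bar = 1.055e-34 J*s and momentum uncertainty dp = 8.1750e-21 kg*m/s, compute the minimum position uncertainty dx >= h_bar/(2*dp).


dx = h_bar / (2 * dp)
= 1.055e-34 / (2 * 8.1750e-21)
= 1.055e-34 / 1.6350e-20
= 6.4526e-15 m

6.4526e-15


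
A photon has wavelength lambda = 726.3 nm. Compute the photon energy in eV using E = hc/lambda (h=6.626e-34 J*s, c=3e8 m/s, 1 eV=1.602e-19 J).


E = hc / lambda
= (6.626e-34)(3e8) / (726.3e-9)
= 1.9878e-25 / 7.2630e-07
= 2.7369e-19 J
Converting to eV: 2.7369e-19 / 1.602e-19
= 1.7084 eV

1.7084


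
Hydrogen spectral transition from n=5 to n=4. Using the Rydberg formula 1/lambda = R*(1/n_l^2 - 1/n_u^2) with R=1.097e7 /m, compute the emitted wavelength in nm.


1/lambda = R * (1/n_l^2 - 1/n_u^2)
= 1.097e7 * (1/4^2 - 1/5^2)
= 1.097e7 * (0.0625 - 0.04)
= 1.097e7 * 0.0225
= 2.4682e+05 /m
lambda = 1 / 2.4682e+05 = 4051.4535 nm

4051.4535


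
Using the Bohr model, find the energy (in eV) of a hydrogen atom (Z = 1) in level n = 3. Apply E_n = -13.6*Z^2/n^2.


E_n = -13.6 * Z^2 / n^2
= -13.6 * 1^2 / 3^2
= -13.6 * 1 / 9
= -1.5111 eV

-1.5111


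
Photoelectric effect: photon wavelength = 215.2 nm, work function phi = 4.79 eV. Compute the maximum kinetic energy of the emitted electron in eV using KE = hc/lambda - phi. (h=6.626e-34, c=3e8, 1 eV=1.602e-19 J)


E_photon = hc / lambda
= (6.626e-34)(3e8) / (215.2e-9)
= 9.2370e-19 J
= 5.7659 eV
KE = E_photon - phi
= 5.7659 - 4.79
= 0.9759 eV

0.9759


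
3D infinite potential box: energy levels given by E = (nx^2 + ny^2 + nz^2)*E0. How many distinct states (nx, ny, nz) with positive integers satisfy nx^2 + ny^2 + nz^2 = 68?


Enumerate all (nx, ny, nz) with nx^2 + ny^2 + nz^2 = 68:
(4,4,6)
(4,6,4)
(6,4,4)
Total degeneracy = 3

3


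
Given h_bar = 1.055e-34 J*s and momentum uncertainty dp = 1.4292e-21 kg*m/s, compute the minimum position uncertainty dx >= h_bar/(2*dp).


dx = h_bar / (2 * dp)
= 1.055e-34 / (2 * 1.4292e-21)
= 1.055e-34 / 2.8584e-21
= 3.6909e-14 m

3.6909e-14


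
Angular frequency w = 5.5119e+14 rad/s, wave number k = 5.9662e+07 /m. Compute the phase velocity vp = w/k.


vp = w / k
= 5.5119e+14 / 5.9662e+07
= 9.2385e+06 m/s

9.2385e+06


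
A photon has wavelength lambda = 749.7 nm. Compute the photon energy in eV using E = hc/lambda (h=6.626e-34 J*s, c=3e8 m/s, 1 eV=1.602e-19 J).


E = hc / lambda
= (6.626e-34)(3e8) / (749.7e-9)
= 1.9878e-25 / 7.4970e-07
= 2.6515e-19 J
Converting to eV: 2.6515e-19 / 1.602e-19
= 1.6551 eV

1.6551


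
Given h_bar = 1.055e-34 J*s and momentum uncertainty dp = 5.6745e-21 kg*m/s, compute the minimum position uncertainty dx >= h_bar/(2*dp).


dx = h_bar / (2 * dp)
= 1.055e-34 / (2 * 5.6745e-21)
= 1.055e-34 / 1.1349e-20
= 9.2960e-15 m

9.2960e-15


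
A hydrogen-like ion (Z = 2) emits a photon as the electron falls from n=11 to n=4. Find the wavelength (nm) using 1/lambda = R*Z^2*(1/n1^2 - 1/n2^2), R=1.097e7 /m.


1/lambda = R * Z^2 * (1/n1^2 - 1/n2^2)
= 1.097e7 * 2^2 * (1/4^2 - 1/11^2)
= 1.097e7 * 4 * (0.0625 - 0.008264)
= 2.3799e+06 /m
lambda = 1 / 2.3799e+06
= 420.1936 nm

420.1936


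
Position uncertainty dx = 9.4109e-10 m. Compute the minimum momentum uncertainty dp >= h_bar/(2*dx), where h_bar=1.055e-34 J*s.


dp = h_bar / (2 * dx)
= 1.055e-34 / (2 * 9.4109e-10)
= 1.055e-34 / 1.8822e-09
= 5.6052e-26 kg*m/s

5.6052e-26


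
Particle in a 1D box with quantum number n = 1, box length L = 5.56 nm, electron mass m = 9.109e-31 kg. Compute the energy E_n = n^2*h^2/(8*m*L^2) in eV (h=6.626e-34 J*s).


E = n^2 * h^2 / (8 * m * L^2)
= 1^2 * (6.626e-34)^2 / (8 * 9.109e-31 * (5.56e-9)^2)
= 1 * 4.3904e-67 / (8 * 9.109e-31 * 3.0914e-17)
= 1.9489e-21 J
= 0.0122 eV

0.0122


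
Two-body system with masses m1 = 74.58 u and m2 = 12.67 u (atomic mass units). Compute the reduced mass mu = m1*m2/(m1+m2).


mu = m1 * m2 / (m1 + m2)
= 74.58 * 12.67 / (74.58 + 12.67)
= 944.9286 / 87.25
= 10.8301 u

10.8301


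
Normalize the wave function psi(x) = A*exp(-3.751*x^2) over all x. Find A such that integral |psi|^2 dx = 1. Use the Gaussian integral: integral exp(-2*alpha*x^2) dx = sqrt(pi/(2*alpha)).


integral |psi|^2 dx = A^2 * sqrt(pi/(2*alpha)) = 1
A^2 = sqrt(2*alpha/pi)
= sqrt(2 * 3.751 / pi)
= 1.545303
A = sqrt(1.545303)
= 1.2431

1.2431


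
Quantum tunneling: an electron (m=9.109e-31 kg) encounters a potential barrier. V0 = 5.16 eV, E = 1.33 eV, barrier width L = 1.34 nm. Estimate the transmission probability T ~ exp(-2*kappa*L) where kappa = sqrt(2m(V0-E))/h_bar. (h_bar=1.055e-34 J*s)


V0 - E = 3.83 eV = 6.1357e-19 J
kappa = sqrt(2 * m * (V0-E)) / h_bar
= sqrt(2 * 9.109e-31 * 6.1357e-19) / 1.055e-34
= 1.0021e+10 /m
2*kappa*L = 2 * 1.0021e+10 * 1.34e-9
= 26.8574
T = exp(-26.8574) = 2.167687e-12

2.167687e-12


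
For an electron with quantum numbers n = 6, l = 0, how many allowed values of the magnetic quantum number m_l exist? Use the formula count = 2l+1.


m_l ranges from -l to +l in integer steps
So m_l goes from -0 to +0
Count = 2l + 1 = 2*0 + 1
= 1

1


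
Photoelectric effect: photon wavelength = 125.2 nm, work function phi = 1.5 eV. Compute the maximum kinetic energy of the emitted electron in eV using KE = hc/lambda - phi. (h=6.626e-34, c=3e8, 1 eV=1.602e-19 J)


E_photon = hc / lambda
= (6.626e-34)(3e8) / (125.2e-9)
= 1.5877e-18 J
= 9.9107 eV
KE = E_photon - phi
= 9.9107 - 1.5
= 8.4107 eV

8.4107


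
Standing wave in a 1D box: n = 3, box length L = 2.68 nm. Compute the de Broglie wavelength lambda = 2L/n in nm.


lambda = 2L / n
= 2 * 2.68 / 3
= 5.36 / 3
= 1.7867 nm

1.7867


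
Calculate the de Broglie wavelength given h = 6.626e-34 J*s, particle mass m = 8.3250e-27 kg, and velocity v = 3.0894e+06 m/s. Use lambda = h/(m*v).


lambda = h / (m * v)
= 6.626e-34 / (8.3250e-27 * 3.0894e+06)
= 6.626e-34 / 2.5719e-20
= 2.5763e-14 m

2.5763e-14


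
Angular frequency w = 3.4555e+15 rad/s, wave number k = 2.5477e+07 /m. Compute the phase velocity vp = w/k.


vp = w / k
= 3.4555e+15 / 2.5477e+07
= 1.3563e+08 m/s

1.3563e+08


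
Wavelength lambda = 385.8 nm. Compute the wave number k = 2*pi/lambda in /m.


k = 2 * pi / lambda
= 6.2832 / (385.8e-9)
= 6.2832 / 3.8580e-07
= 1.6286e+07 /m

1.6286e+07


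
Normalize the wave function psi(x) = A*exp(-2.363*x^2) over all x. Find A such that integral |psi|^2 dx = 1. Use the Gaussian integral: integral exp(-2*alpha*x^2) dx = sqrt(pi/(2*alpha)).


integral |psi|^2 dx = A^2 * sqrt(pi/(2*alpha)) = 1
A^2 = sqrt(2*alpha/pi)
= sqrt(2 * 2.363 / pi)
= 1.226512
A = sqrt(1.226512)
= 1.1075

1.1075


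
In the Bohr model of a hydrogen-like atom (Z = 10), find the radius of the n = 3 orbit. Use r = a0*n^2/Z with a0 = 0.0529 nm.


r = a0 * n^2 / Z
= 0.0529 * 3^2 / 10
= 0.0529 * 9 / 10
= 0.0476 nm

0.0476


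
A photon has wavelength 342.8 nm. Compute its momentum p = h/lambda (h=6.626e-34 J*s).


p = h / lambda
= 6.626e-34 / (342.8e-9)
= 6.626e-34 / 3.4280e-07
= 1.9329e-27 kg*m/s

1.9329e-27


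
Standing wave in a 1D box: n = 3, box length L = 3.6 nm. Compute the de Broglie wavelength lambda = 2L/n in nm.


lambda = 2L / n
= 2 * 3.6 / 3
= 7.2 / 3
= 2.4 nm

2.4


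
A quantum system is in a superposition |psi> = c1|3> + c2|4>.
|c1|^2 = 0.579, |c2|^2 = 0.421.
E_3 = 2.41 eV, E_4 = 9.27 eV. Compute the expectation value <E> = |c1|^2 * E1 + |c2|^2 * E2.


<E> = |c1|^2 * E1 + |c2|^2 * E2
= 0.579 * 2.41 + 0.421 * 9.27
= 1.3954 + 3.9027
= 5.2981 eV

5.2981


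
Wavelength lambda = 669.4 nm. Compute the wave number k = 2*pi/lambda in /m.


k = 2 * pi / lambda
= 6.2832 / (669.4e-9)
= 6.2832 / 6.6940e-07
= 9.3863e+06 /m

9.3863e+06


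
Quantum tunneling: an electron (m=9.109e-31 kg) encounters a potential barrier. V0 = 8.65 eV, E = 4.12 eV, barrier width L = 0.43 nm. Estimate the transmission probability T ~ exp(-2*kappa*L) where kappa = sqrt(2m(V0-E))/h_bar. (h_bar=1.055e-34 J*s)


V0 - E = 4.53 eV = 7.2571e-19 J
kappa = sqrt(2 * m * (V0-E)) / h_bar
= sqrt(2 * 9.109e-31 * 7.2571e-19) / 1.055e-34
= 1.0899e+10 /m
2*kappa*L = 2 * 1.0899e+10 * 0.43e-9
= 9.373
T = exp(-9.373) = 8.499156e-05

8.499156e-05


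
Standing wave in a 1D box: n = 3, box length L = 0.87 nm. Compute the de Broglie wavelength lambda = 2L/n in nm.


lambda = 2L / n
= 2 * 0.87 / 3
= 1.74 / 3
= 0.58 nm

0.58


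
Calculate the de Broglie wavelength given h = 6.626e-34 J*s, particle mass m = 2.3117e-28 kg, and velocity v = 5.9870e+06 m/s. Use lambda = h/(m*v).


lambda = h / (m * v)
= 6.626e-34 / (2.3117e-28 * 5.9870e+06)
= 6.626e-34 / 1.3840e-21
= 4.7875e-13 m

4.7875e-13


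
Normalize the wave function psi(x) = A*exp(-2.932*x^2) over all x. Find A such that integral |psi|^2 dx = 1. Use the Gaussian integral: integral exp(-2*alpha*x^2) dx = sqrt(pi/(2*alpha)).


integral |psi|^2 dx = A^2 * sqrt(pi/(2*alpha)) = 1
A^2 = sqrt(2*alpha/pi)
= sqrt(2 * 2.932 / pi)
= 1.366224
A = sqrt(1.366224)
= 1.1689

1.1689


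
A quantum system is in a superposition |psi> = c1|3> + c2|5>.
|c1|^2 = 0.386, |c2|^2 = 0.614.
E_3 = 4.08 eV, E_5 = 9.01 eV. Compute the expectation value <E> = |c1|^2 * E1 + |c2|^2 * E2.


<E> = |c1|^2 * E1 + |c2|^2 * E2
= 0.386 * 4.08 + 0.614 * 9.01
= 1.5749 + 5.5321
= 7.107 eV

7.107


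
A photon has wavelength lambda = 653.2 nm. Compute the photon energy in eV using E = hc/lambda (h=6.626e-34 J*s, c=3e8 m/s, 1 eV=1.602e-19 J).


E = hc / lambda
= (6.626e-34)(3e8) / (653.2e-9)
= 1.9878e-25 / 6.5320e-07
= 3.0432e-19 J
Converting to eV: 3.0432e-19 / 1.602e-19
= 1.8996 eV

1.8996


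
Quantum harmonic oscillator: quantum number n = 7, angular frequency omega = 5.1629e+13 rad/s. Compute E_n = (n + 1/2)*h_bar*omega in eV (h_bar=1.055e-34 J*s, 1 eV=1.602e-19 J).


E = (n + 1/2) * h_bar * omega
= (7 + 0.5) * 1.055e-34 * 5.1629e+13
= 7.5 * 5.4469e-21
= 4.0851e-20 J
= 0.255 eV

0.255


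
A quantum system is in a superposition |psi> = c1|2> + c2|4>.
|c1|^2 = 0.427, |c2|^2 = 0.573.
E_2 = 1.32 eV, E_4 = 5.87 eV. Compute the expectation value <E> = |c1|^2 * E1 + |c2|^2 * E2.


<E> = |c1|^2 * E1 + |c2|^2 * E2
= 0.427 * 1.32 + 0.573 * 5.87
= 0.5636 + 3.3635
= 3.9271 eV

3.9271


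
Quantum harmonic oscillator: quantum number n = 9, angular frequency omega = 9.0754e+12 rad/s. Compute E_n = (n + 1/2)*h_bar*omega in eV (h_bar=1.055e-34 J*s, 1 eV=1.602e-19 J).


E = (n + 1/2) * h_bar * omega
= (9 + 0.5) * 1.055e-34 * 9.0754e+12
= 9.5 * 9.5745e-22
= 9.0958e-21 J
= 0.0568 eV

0.0568


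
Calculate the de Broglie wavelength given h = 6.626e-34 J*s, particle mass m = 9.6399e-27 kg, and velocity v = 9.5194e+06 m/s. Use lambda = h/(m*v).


lambda = h / (m * v)
= 6.626e-34 / (9.6399e-27 * 9.5194e+06)
= 6.626e-34 / 9.1766e-20
= 7.2205e-15 m

7.2205e-15


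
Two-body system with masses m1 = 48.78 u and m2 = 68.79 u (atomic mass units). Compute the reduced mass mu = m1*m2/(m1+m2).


mu = m1 * m2 / (m1 + m2)
= 48.78 * 68.79 / (48.78 + 68.79)
= 3355.5762 / 117.57
= 28.5411 u

28.5411


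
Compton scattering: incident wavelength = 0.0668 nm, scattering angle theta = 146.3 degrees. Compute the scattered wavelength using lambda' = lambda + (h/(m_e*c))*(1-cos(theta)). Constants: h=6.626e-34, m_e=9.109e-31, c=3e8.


Compton wavelength: h/(m_e*c) = 2.4247e-12 m
d_lambda = 2.4247e-12 * (1 - cos(146.3 deg))
= 2.4247e-12 * 1.831954
= 4.4420e-12 m = 0.004442 nm
lambda' = 0.0668 + 0.004442
= 0.071242 nm

0.071242


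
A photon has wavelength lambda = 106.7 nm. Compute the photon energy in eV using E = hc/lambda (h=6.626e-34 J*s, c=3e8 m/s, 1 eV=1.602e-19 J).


E = hc / lambda
= (6.626e-34)(3e8) / (106.7e-9)
= 1.9878e-25 / 1.0670e-07
= 1.8630e-18 J
Converting to eV: 1.8630e-18 / 1.602e-19
= 11.6291 eV

11.6291


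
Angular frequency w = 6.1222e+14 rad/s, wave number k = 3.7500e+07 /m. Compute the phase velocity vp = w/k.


vp = w / k
= 6.1222e+14 / 3.7500e+07
= 1.6326e+07 m/s

1.6326e+07


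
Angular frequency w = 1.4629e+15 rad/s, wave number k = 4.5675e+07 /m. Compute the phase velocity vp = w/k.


vp = w / k
= 1.4629e+15 / 4.5675e+07
= 3.2028e+07 m/s

3.2028e+07


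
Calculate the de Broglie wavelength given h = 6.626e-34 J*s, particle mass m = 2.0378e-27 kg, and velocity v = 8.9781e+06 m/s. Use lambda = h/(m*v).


lambda = h / (m * v)
= 6.626e-34 / (2.0378e-27 * 8.9781e+06)
= 6.626e-34 / 1.8296e-20
= 3.6216e-14 m

3.6216e-14


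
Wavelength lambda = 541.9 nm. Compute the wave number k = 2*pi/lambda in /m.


k = 2 * pi / lambda
= 6.2832 / (541.9e-9)
= 6.2832 / 5.4190e-07
= 1.1595e+07 /m

1.1595e+07


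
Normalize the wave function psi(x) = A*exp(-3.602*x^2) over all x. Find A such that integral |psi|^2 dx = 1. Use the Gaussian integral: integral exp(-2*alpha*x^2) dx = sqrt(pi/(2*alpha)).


integral |psi|^2 dx = A^2 * sqrt(pi/(2*alpha)) = 1
A^2 = sqrt(2*alpha/pi)
= sqrt(2 * 3.602 / pi)
= 1.5143
A = sqrt(1.5143)
= 1.2306

1.2306


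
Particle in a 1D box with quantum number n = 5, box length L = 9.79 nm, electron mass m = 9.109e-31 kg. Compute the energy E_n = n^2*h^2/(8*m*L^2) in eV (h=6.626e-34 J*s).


E = n^2 * h^2 / (8 * m * L^2)
= 5^2 * (6.626e-34)^2 / (8 * 9.109e-31 * (9.79e-9)^2)
= 25 * 4.3904e-67 / (8 * 9.109e-31 * 9.5844e-17)
= 1.5715e-20 J
= 0.0981 eV

0.0981


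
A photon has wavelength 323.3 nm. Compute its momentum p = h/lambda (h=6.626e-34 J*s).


p = h / lambda
= 6.626e-34 / (323.3e-9)
= 6.626e-34 / 3.2330e-07
= 2.0495e-27 kg*m/s

2.0495e-27


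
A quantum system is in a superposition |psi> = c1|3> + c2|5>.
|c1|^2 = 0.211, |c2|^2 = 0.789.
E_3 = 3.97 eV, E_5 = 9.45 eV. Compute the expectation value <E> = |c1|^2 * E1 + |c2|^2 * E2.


<E> = |c1|^2 * E1 + |c2|^2 * E2
= 0.211 * 3.97 + 0.789 * 9.45
= 0.8377 + 7.456
= 8.2937 eV

8.2937


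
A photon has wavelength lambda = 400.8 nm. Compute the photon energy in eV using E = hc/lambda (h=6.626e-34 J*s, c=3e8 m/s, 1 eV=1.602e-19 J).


E = hc / lambda
= (6.626e-34)(3e8) / (400.8e-9)
= 1.9878e-25 / 4.0080e-07
= 4.9596e-19 J
Converting to eV: 4.9596e-19 / 1.602e-19
= 3.0959 eV

3.0959


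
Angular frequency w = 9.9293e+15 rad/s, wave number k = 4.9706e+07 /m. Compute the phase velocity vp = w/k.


vp = w / k
= 9.9293e+15 / 4.9706e+07
= 1.9976e+08 m/s

1.9976e+08


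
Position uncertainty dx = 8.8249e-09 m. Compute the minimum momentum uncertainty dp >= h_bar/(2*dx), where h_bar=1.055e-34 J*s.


dp = h_bar / (2 * dx)
= 1.055e-34 / (2 * 8.8249e-09)
= 1.055e-34 / 1.7650e-08
= 5.9774e-27 kg*m/s

5.9774e-27


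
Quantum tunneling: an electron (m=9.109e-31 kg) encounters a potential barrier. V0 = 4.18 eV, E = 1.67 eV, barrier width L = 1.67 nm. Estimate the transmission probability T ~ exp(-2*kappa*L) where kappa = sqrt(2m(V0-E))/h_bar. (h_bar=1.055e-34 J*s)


V0 - E = 2.51 eV = 4.0210e-19 J
kappa = sqrt(2 * m * (V0-E)) / h_bar
= sqrt(2 * 9.109e-31 * 4.0210e-19) / 1.055e-34
= 8.1127e+09 /m
2*kappa*L = 2 * 8.1127e+09 * 1.67e-9
= 27.0965
T = exp(-27.0965) = 1.706708e-12

1.706708e-12


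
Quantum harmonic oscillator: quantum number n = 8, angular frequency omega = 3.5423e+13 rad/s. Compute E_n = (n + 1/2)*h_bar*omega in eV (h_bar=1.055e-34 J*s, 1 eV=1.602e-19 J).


E = (n + 1/2) * h_bar * omega
= (8 + 0.5) * 1.055e-34 * 3.5423e+13
= 8.5 * 3.7371e-21
= 3.1766e-20 J
= 0.1983 eV

0.1983


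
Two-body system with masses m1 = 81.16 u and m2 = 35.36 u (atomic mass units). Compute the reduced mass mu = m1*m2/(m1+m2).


mu = m1 * m2 / (m1 + m2)
= 81.16 * 35.36 / (81.16 + 35.36)
= 2869.8176 / 116.52
= 24.6294 u

24.6294


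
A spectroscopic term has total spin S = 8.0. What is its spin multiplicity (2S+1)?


Spin multiplicity = 2S + 1
= 2 * 8.0 + 1
= 16.0 + 1
= 17

17


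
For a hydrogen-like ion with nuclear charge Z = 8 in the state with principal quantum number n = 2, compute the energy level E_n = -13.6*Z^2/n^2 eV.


E_n = -13.6 * Z^2 / n^2
= -13.6 * 8^2 / 2^2
= -13.6 * 64 / 4
= -217.6 eV

-217.6


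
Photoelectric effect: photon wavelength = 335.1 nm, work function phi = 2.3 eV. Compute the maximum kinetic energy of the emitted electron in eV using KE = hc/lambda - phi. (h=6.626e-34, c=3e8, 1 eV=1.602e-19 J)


E_photon = hc / lambda
= (6.626e-34)(3e8) / (335.1e-9)
= 5.9320e-19 J
= 3.7028 eV
KE = E_photon - phi
= 3.7028 - 2.3
= 1.4028 eV

1.4028


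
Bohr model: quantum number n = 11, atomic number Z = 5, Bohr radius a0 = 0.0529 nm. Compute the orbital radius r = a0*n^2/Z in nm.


r = a0 * n^2 / Z
= 0.0529 * 11^2 / 5
= 0.0529 * 121 / 5
= 1.2802 nm

1.2802


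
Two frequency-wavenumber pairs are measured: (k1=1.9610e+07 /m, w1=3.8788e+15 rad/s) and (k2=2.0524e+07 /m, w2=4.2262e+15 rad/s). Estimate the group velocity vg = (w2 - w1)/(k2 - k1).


vg = (w2 - w1) / (k2 - k1)
= (4.2262e+15 - 3.8788e+15) / (2.0524e+07 - 1.9610e+07)
= 3.4740e+14 / 9.1400e+05
= 3.8009e+08 m/s

3.8009e+08


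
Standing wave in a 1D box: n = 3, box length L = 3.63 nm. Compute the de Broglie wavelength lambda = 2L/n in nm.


lambda = 2L / n
= 2 * 3.63 / 3
= 7.26 / 3
= 2.42 nm

2.42


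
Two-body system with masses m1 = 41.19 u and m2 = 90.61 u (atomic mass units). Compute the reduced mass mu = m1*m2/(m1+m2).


mu = m1 * m2 / (m1 + m2)
= 41.19 * 90.61 / (41.19 + 90.61)
= 3732.2259 / 131.8
= 28.3173 u

28.3173


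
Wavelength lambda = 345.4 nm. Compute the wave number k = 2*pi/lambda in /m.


k = 2 * pi / lambda
= 6.2832 / (345.4e-9)
= 6.2832 / 3.4540e-07
= 1.8191e+07 /m

1.8191e+07


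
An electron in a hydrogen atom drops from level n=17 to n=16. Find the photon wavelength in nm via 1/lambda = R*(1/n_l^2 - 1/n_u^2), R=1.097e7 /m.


1/lambda = R * (1/n_l^2 - 1/n_u^2)
= 1.097e7 * (1/16^2 - 1/17^2)
= 1.097e7 * (0.003906 - 0.00346)
= 1.097e7 * 0.000446
= 4.8931e+03 /m
lambda = 1 / 4.8931e+03 = 204370.045 nm

204370.045


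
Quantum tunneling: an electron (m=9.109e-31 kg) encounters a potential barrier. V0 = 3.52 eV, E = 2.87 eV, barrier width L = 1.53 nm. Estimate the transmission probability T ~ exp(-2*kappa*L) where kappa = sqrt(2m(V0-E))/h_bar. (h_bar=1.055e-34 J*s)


V0 - E = 0.65 eV = 1.0413e-19 J
kappa = sqrt(2 * m * (V0-E)) / h_bar
= sqrt(2 * 9.109e-31 * 1.0413e-19) / 1.055e-34
= 4.1284e+09 /m
2*kappa*L = 2 * 4.1284e+09 * 1.53e-9
= 12.633
T = exp(-12.633) = 3.262483e-06

3.262483e-06


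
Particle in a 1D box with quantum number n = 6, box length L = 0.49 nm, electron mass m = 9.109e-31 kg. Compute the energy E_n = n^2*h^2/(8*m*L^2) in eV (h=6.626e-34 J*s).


E = n^2 * h^2 / (8 * m * L^2)
= 6^2 * (6.626e-34)^2 / (8 * 9.109e-31 * (0.49e-9)^2)
= 36 * 4.3904e-67 / (8 * 9.109e-31 * 2.4010e-19)
= 9.0334e-18 J
= 56.3884 eV

56.3884


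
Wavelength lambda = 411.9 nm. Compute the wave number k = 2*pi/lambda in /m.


k = 2 * pi / lambda
= 6.2832 / (411.9e-9)
= 6.2832 / 4.1190e-07
= 1.5254e+07 /m

1.5254e+07


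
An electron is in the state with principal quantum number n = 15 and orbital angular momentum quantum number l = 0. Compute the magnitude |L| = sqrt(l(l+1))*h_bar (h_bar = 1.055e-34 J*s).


L = sqrt(l*(l+1)) * h_bar
= sqrt(0 * 1) * 1.055e-34
= sqrt(0) * 1.055e-34
= 0.0 * 1.055e-34
= 0.0000e+00 J*s

0.0000e+00


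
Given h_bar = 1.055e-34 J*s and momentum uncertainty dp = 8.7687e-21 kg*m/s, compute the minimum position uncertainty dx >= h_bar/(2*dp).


dx = h_bar / (2 * dp)
= 1.055e-34 / (2 * 8.7687e-21)
= 1.055e-34 / 1.7537e-20
= 6.0157e-15 m

6.0157e-15


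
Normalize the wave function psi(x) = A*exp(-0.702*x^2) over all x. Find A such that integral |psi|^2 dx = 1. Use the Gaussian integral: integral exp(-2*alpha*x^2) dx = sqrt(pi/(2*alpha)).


integral |psi|^2 dx = A^2 * sqrt(pi/(2*alpha)) = 1
A^2 = sqrt(2*alpha/pi)
= sqrt(2 * 0.702 / pi)
= 0.668511
A = sqrt(0.668511)
= 0.8176

0.8176


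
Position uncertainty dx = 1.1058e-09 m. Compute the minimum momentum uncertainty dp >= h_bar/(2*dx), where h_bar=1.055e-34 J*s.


dp = h_bar / (2 * dx)
= 1.055e-34 / (2 * 1.1058e-09)
= 1.055e-34 / 2.2116e-09
= 4.7703e-26 kg*m/s

4.7703e-26


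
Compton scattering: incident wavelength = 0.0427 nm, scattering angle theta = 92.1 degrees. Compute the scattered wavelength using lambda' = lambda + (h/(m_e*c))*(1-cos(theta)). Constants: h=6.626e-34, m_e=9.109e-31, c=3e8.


Compton wavelength: h/(m_e*c) = 2.4247e-12 m
d_lambda = 2.4247e-12 * (1 - cos(92.1 deg))
= 2.4247e-12 * 1.036644
= 2.5136e-12 m = 0.002514 nm
lambda' = 0.0427 + 0.002514
= 0.045214 nm

0.045214


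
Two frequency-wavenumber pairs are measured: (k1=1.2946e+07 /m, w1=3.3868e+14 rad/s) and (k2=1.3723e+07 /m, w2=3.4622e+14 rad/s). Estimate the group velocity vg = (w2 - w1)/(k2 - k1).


vg = (w2 - w1) / (k2 - k1)
= (3.4622e+14 - 3.3868e+14) / (1.3723e+07 - 1.2946e+07)
= 7.5400e+12 / 7.7700e+05
= 9.7040e+06 m/s

9.7040e+06


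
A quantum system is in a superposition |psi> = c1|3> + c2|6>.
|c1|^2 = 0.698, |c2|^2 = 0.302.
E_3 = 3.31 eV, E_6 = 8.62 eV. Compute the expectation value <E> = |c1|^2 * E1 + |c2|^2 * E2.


<E> = |c1|^2 * E1 + |c2|^2 * E2
= 0.698 * 3.31 + 0.302 * 8.62
= 2.3104 + 2.6032
= 4.9136 eV

4.9136


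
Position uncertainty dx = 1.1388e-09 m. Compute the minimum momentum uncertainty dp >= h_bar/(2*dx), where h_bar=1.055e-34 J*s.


dp = h_bar / (2 * dx)
= 1.055e-34 / (2 * 1.1388e-09)
= 1.055e-34 / 2.2776e-09
= 4.6321e-26 kg*m/s

4.6321e-26


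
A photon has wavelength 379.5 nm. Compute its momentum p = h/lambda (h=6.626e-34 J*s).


p = h / lambda
= 6.626e-34 / (379.5e-9)
= 6.626e-34 / 3.7950e-07
= 1.7460e-27 kg*m/s

1.7460e-27


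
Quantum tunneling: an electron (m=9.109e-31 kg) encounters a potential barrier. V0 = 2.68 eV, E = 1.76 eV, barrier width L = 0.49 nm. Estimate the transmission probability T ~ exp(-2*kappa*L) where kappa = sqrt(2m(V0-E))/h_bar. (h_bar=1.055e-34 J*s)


V0 - E = 0.92 eV = 1.4738e-19 J
kappa = sqrt(2 * m * (V0-E)) / h_bar
= sqrt(2 * 9.109e-31 * 1.4738e-19) / 1.055e-34
= 4.9116e+09 /m
2*kappa*L = 2 * 4.9116e+09 * 0.49e-9
= 4.8134
T = exp(-4.8134) = 8.120458e-03

8.120458e-03


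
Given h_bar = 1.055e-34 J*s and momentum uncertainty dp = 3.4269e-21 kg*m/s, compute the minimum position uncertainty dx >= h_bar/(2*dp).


dx = h_bar / (2 * dp)
= 1.055e-34 / (2 * 3.4269e-21)
= 1.055e-34 / 6.8538e-21
= 1.5393e-14 m

1.5393e-14


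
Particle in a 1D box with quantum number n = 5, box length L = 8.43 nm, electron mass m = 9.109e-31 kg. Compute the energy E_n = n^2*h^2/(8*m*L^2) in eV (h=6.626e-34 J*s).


E = n^2 * h^2 / (8 * m * L^2)
= 5^2 * (6.626e-34)^2 / (8 * 9.109e-31 * (8.43e-9)^2)
= 25 * 4.3904e-67 / (8 * 9.109e-31 * 7.1065e-17)
= 2.1195e-20 J
= 0.1323 eV

0.1323


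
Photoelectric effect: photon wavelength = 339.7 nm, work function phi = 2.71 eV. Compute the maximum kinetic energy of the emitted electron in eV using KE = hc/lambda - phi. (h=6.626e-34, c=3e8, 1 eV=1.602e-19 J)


E_photon = hc / lambda
= (6.626e-34)(3e8) / (339.7e-9)
= 5.8516e-19 J
= 3.6527 eV
KE = E_photon - phi
= 3.6527 - 2.71
= 0.9427 eV

0.9427


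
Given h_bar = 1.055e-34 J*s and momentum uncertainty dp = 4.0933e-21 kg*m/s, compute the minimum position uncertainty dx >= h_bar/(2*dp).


dx = h_bar / (2 * dp)
= 1.055e-34 / (2 * 4.0933e-21)
= 1.055e-34 / 8.1866e-21
= 1.2887e-14 m

1.2887e-14


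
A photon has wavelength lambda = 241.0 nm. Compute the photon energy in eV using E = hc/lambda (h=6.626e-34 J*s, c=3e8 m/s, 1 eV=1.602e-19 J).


E = hc / lambda
= (6.626e-34)(3e8) / (241.0e-9)
= 1.9878e-25 / 2.4100e-07
= 8.2481e-19 J
Converting to eV: 8.2481e-19 / 1.602e-19
= 5.1486 eV

5.1486


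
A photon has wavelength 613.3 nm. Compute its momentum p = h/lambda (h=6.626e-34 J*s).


p = h / lambda
= 6.626e-34 / (613.3e-9)
= 6.626e-34 / 6.1330e-07
= 1.0804e-27 kg*m/s

1.0804e-27


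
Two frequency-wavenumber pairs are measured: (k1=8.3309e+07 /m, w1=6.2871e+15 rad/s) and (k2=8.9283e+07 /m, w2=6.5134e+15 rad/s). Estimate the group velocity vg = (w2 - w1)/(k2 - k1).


vg = (w2 - w1) / (k2 - k1)
= (6.5134e+15 - 6.2871e+15) / (8.9283e+07 - 8.3309e+07)
= 2.2630e+14 / 5.9740e+06
= 3.7881e+07 m/s

3.7881e+07


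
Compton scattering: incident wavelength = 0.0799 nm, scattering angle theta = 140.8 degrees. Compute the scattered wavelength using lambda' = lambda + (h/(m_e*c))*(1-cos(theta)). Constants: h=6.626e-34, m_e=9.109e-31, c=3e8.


Compton wavelength: h/(m_e*c) = 2.4247e-12 m
d_lambda = 2.4247e-12 * (1 - cos(140.8 deg))
= 2.4247e-12 * 1.774944
= 4.3037e-12 m = 0.004304 nm
lambda' = 0.0799 + 0.004304
= 0.084204 nm

0.084204


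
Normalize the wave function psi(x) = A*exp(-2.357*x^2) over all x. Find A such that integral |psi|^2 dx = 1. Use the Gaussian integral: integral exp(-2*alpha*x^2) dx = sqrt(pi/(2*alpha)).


integral |psi|^2 dx = A^2 * sqrt(pi/(2*alpha)) = 1
A^2 = sqrt(2*alpha/pi)
= sqrt(2 * 2.357 / pi)
= 1.224954
A = sqrt(1.224954)
= 1.1068

1.1068


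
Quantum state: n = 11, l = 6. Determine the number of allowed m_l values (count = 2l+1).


m_l ranges from -l to +l in integer steps
So m_l goes from -6 to +6
Count = 2l + 1 = 2*6 + 1
= 13

13


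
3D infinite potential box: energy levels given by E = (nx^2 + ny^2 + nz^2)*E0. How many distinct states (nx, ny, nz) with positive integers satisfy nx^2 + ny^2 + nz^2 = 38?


Enumerate all (nx, ny, nz) with nx^2 + ny^2 + nz^2 = 38:
(1,1,6)
(1,6,1)
(2,3,5)
(2,5,3)
(3,2,5)
(3,5,2)
(5,2,3)
(5,3,2)
(6,1,1)
Total degeneracy = 9

9


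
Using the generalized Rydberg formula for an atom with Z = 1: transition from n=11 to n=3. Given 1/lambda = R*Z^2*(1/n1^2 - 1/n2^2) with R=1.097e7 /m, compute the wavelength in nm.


1/lambda = R * Z^2 * (1/n1^2 - 1/n2^2)
= 1.097e7 * 1^2 * (1/3^2 - 1/11^2)
= 1.097e7 * 1 * (0.111111 - 0.008264)
= 1.1282e+06 /m
lambda = 1 / 1.1282e+06
= 886.3459 nm

886.3459


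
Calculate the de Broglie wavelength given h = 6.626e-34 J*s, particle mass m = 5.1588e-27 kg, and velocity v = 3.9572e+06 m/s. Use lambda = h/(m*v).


lambda = h / (m * v)
= 6.626e-34 / (5.1588e-27 * 3.9572e+06)
= 6.626e-34 / 2.0414e-20
= 3.2457e-14 m

3.2457e-14


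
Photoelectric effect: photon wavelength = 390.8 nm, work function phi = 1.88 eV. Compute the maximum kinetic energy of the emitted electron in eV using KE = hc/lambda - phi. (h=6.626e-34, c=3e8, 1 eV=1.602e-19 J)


E_photon = hc / lambda
= (6.626e-34)(3e8) / (390.8e-9)
= 5.0865e-19 J
= 3.1751 eV
KE = E_photon - phi
= 3.1751 - 1.88
= 1.2951 eV

1.2951


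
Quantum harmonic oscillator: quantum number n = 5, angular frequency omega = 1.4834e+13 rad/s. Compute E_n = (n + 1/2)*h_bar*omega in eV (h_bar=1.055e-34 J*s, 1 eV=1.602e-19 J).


E = (n + 1/2) * h_bar * omega
= (5 + 0.5) * 1.055e-34 * 1.4834e+13
= 5.5 * 1.5650e-21
= 8.6074e-21 J
= 0.0537 eV

0.0537


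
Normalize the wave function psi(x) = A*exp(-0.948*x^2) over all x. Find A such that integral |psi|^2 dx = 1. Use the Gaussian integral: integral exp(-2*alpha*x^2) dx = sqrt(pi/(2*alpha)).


integral |psi|^2 dx = A^2 * sqrt(pi/(2*alpha)) = 1
A^2 = sqrt(2*alpha/pi)
= sqrt(2 * 0.948 / pi)
= 0.776863
A = sqrt(0.776863)
= 0.8814

0.8814


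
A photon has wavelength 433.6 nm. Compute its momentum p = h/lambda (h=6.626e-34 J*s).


p = h / lambda
= 6.626e-34 / (433.6e-9)
= 6.626e-34 / 4.3360e-07
= 1.5281e-27 kg*m/s

1.5281e-27


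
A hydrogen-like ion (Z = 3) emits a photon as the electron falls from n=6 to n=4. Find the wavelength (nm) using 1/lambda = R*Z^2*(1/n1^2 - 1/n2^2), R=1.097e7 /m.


1/lambda = R * Z^2 * (1/n1^2 - 1/n2^2)
= 1.097e7 * 3^2 * (1/4^2 - 1/6^2)
= 1.097e7 * 9 * (0.0625 - 0.027778)
= 3.4281e+06 /m
lambda = 1 / 3.4281e+06
= 291.7046 nm

291.7046


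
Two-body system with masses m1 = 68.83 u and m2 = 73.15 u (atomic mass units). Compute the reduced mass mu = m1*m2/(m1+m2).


mu = m1 * m2 / (m1 + m2)
= 68.83 * 73.15 / (68.83 + 73.15)
= 5034.9145 / 141.98
= 35.4621 u

35.4621


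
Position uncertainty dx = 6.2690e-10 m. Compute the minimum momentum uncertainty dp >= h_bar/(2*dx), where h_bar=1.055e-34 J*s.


dp = h_bar / (2 * dx)
= 1.055e-34 / (2 * 6.2690e-10)
= 1.055e-34 / 1.2538e-09
= 8.4144e-26 kg*m/s

8.4144e-26


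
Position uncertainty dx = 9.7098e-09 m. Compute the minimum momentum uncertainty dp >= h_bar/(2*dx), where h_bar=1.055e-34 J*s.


dp = h_bar / (2 * dx)
= 1.055e-34 / (2 * 9.7098e-09)
= 1.055e-34 / 1.9420e-08
= 5.4327e-27 kg*m/s

5.4327e-27


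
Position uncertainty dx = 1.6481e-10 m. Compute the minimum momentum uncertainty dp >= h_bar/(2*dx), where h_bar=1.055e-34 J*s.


dp = h_bar / (2 * dx)
= 1.055e-34 / (2 * 1.6481e-10)
= 1.055e-34 / 3.2962e-10
= 3.2007e-25 kg*m/s

3.2007e-25
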